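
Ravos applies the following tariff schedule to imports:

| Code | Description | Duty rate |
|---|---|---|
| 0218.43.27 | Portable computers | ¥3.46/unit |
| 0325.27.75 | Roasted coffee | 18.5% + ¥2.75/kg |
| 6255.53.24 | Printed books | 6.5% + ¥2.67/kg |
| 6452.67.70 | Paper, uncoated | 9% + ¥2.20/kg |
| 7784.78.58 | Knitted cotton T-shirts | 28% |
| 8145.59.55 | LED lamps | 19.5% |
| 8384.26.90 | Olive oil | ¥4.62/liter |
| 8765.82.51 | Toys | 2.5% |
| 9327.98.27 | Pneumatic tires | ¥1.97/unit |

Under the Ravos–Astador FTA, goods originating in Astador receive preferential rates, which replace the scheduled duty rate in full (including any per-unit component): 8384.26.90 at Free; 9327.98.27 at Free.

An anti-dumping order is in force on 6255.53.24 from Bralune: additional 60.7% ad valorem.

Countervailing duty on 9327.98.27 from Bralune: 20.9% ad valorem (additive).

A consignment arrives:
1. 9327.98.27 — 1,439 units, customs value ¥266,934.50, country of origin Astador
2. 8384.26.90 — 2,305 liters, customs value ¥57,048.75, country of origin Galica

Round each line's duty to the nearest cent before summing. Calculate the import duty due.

Line 1 (9327.98.27, Astador, 1,439 units, ¥266,934.50):
Base rate for 9327.98.27 is ¥1.97/unit.
Origin Astador qualifies under the Ravos–Astador agreement and 9327.98.27 is covered: preferential rate Free applies instead.
The additional-duty order on 9327.98.27 targets Bralune, not Astador; it does not apply.
Duty = ¥266,934.50 × 0% = ¥0.00.
Line 2 (8384.26.90, Galica, 2,305 liters, ¥57,048.75):
Base rate for 8384.26.90 is ¥4.62/liter.
8384.26.90 has an FTA preferential rate, but origin Galica is not Astador; base rate stands.
Duty = 2,305 × ¥4.62 = ¥10,649.10.
Total = ¥0.00 + ¥10,649.10 = ¥10,649.10.

¥10,649.10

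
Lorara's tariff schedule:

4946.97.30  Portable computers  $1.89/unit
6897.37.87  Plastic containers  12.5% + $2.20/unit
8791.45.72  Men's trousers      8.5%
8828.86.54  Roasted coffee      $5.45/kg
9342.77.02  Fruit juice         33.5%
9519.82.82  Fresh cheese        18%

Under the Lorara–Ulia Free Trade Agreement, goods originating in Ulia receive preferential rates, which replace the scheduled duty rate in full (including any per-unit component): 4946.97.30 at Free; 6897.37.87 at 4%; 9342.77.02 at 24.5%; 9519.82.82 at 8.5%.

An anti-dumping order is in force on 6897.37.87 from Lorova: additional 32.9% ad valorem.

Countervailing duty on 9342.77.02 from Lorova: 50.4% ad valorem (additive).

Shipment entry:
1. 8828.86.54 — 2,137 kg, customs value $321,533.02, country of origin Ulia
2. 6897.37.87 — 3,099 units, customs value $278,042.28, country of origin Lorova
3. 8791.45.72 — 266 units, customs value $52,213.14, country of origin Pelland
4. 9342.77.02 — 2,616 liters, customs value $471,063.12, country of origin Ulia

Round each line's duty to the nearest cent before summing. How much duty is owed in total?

$264,544.23

Line 1 (8828.86.54, Ulia, 2,137 kg, $321,533.02):
Base rate for 8828.86.54 is $5.45/kg.
Origin Ulia is the FTA partner but 8828.86.54 is not on the preference list; base rate stands.
Duty = 2,137 × $5.45 = $11,646.65.
Line 2 (6897.37.87, Lorova, 3,099 units, $278,042.28):
Base rate for 6897.37.87 is 12.5% + $2.20/unit.
6897.37.87 has an FTA preferential rate, but origin Lorova is not Ulia; base rate stands.
Additional duty on 6897.37.87 from Lorova: +32.9%. Applied ad valorem rate: 12.5% + 32.9% = 45.4%.
Duty = $278,042.28 × 45.4% + 3,099 × $2.20 = $133,049.00.
Line 3 (8791.45.72, Pelland, 266 units, $52,213.14):
Base rate for 8791.45.72 is 8.5%.
Duty = $52,213.14 × 8.5% = $4,438.12.
Line 4 (9342.77.02, Ulia, 2,616 liters, $471,063.12):
Base rate for 9342.77.02 is 33.5%.
Origin Ulia qualifies under the Lorara–Ulia agreement and 9342.77.02 is covered: preferential rate 24.5% applies instead.
The additional-duty order on 9342.77.02 targets Lorova, not Ulia; it does not apply.
Duty = $471,063.12 × 24.5% = $115,410.46.
Total = $11,646.65 + $133,049.00 + $4,438.12 + $115,410.46 = $264,544.23.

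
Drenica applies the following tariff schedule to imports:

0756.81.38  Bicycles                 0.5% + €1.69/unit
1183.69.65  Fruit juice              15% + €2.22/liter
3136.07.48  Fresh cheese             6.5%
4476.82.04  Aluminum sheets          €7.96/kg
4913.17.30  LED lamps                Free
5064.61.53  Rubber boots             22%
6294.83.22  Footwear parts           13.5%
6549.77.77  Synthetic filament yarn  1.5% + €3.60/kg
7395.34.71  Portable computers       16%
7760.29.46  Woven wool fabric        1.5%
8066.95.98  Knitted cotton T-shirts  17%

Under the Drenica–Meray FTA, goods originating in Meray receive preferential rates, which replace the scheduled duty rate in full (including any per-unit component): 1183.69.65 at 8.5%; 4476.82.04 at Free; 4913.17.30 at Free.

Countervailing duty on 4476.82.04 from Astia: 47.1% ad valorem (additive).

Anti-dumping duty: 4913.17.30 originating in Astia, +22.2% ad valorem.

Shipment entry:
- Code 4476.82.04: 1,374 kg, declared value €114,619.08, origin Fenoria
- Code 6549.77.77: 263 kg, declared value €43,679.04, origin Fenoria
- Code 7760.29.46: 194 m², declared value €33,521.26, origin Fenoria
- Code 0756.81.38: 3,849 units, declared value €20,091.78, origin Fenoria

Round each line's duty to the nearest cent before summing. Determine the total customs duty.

€19,647.12

Line 1 (4476.82.04, Fenoria, 1,374 kg, €114,619.08):
Base rate for 4476.82.04 is €7.96/kg.
4476.82.04 has an FTA preferential rate, but origin Fenoria is not Meray; base rate stands.
The additional-duty order on 4476.82.04 targets Astia, not Fenoria; it does not apply.
Duty = 1,374 × €7.96 = €10,937.04.
Line 2 (6549.77.77, Fenoria, 263 kg, €43,679.04):
Base rate for 6549.77.77 is 1.5% + €3.60/kg.
Duty = €43,679.04 × 1.5% + 263 × €3.60 = €1,601.99.
Line 3 (7760.29.46, Fenoria, 194 m², €33,521.26):
Base rate for 7760.29.46 is 1.5%.
Duty = €33,521.26 × 1.5% = €502.82.
Line 4 (0756.81.38, Fenoria, 3,849 units, €20,091.78):
Base rate for 0756.81.38 is 0.5% + €1.69/unit.
Duty = €20,091.78 × 0.5% + 3,849 × €1.69 = €6,605.27.
Total = €10,937.04 + €1,601.99 + €502.82 + €6,605.27 = €19,647.12.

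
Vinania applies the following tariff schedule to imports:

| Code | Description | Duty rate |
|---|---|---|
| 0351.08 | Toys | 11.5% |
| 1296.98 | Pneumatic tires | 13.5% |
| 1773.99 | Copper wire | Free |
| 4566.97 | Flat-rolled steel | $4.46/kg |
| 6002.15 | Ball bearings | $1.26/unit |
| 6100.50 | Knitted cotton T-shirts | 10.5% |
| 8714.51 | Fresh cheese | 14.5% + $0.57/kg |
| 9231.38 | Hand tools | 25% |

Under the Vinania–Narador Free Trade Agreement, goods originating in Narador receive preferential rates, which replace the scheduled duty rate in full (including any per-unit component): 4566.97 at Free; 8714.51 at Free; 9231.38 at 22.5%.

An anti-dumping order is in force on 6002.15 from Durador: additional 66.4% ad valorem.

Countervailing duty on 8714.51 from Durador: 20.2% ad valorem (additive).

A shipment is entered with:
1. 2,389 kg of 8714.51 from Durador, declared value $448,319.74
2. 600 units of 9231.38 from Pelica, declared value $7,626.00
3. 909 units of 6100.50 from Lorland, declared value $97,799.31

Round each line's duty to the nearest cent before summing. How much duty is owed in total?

Line 1 (8714.51, Durador, 2,389 kg, $448,319.74):
Base rate for 8714.51 is 14.5% + $0.57/kg.
8714.51 has an FTA preferential rate, but origin Durador is not Narador; base rate stands.
Additional duty on 8714.51 from Durador: +20.2%. Applied ad valorem rate: 14.5% + 20.2% = 34.7%.
Duty = $448,319.74 × 34.7% + 2,389 × $0.57 = $156,928.68.
Line 2 (9231.38, Pelica, 600 units, $7,626.00):
Base rate for 9231.38 is 25%.
9231.38 has an FTA preferential rate, but origin Pelica is not Narador; base rate stands.
Duty = $7,626.00 × 25% = $1,906.50.
Line 3 (6100.50, Lorland, 909 units, $97,799.31):
Base rate for 6100.50 is 10.5%.
Duty = $97,799.31 × 10.5% = $10,268.93.
Total = $156,928.68 + $1,906.50 + $10,268.93 = $169,104.11.

$169,104.11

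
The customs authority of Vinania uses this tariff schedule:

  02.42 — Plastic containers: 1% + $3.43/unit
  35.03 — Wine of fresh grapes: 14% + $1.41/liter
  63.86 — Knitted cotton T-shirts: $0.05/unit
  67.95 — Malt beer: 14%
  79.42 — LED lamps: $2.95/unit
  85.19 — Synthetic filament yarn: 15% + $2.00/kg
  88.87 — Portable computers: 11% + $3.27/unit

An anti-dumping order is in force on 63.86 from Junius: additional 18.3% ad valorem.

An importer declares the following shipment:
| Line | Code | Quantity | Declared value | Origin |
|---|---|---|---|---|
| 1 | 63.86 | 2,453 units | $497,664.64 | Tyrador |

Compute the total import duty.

$122.65

Line 1 (63.86, Tyrador, 2,453 units, $497,664.64):
Base rate for 63.86 is $0.05/unit.
The additional-duty order on 63.86 targets Junius, not Tyrador; it does not apply.
Duty = 2,453 × $0.05 = $122.65.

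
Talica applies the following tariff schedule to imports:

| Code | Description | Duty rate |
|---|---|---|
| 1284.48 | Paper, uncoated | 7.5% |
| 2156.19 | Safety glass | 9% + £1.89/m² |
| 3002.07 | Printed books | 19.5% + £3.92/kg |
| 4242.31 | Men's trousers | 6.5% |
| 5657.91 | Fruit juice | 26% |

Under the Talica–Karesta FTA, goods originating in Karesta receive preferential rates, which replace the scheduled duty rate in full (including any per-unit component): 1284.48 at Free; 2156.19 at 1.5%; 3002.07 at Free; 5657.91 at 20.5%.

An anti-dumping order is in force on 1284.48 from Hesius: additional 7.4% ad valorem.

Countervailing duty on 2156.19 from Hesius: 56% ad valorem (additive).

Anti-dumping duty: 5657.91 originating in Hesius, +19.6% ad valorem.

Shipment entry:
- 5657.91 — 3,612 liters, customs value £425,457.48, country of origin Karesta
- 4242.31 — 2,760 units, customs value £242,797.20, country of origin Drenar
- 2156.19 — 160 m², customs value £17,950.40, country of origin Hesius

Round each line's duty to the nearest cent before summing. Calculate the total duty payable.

£114,970.76

Line 1 (5657.91, Karesta, 3,612 liters, £425,457.48):
Base rate for 5657.91 is 26%.
Origin Karesta qualifies under the Talica–Karesta agreement and 5657.91 is covered: preferential rate 20.5% applies instead.
The additional-duty order on 5657.91 targets Hesius, not Karesta; it does not apply.
Duty = £425,457.48 × 20.5% = £87,218.78.
Line 2 (4242.31, Drenar, 2,760 units, £242,797.20):
Base rate for 4242.31 is 6.5%.
Duty = £242,797.20 × 6.5% = £15,781.82.
Line 3 (2156.19, Hesius, 160 m², £17,950.40):
Base rate for 2156.19 is 9% + £1.89/m².
2156.19 has an FTA preferential rate, but origin Hesius is not Karesta; base rate stands.
Additional duty on 2156.19 from Hesius: +56%. Applied ad valorem rate: 9% + 56% = 65%.
Duty = £17,950.40 × 65% + 160 × £1.89 = £11,970.16.
Total = £87,218.78 + £15,781.82 + £11,970.16 = £114,970.76.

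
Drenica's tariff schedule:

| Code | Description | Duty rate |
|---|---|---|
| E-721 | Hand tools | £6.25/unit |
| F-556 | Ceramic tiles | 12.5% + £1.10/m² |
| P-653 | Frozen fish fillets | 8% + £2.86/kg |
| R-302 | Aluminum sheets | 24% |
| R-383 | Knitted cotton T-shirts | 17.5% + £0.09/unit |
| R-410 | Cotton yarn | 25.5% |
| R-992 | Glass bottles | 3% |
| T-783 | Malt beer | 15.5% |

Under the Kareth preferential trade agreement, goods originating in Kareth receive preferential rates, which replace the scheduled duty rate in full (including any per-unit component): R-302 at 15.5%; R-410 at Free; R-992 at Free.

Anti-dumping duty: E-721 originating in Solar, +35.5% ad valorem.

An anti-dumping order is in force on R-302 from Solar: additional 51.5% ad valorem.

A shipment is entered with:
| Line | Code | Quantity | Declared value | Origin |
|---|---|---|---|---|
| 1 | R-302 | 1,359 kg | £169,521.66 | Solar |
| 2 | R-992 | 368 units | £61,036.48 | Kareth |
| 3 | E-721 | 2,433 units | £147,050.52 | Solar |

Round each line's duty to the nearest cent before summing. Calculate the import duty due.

£195,398.03

Line 1 (R-302, Solar, 1,359 kg, £169,521.66):
Base rate for R-302 is 24%.
R-302 has an FTA preferential rate, but origin Solar is not Kareth; base rate stands.
Additional duty on R-302 from Solar: +51.5%. Applied ad valorem rate: 24% + 51.5% = 75.5%.
Duty = £169,521.66 × 75.5% = £127,988.85.
Line 2 (R-992, Kareth, 368 units, £61,036.48):
Base rate for R-992 is 3%.
Origin Kareth qualifies under the Drenica–Kareth agreement and R-992 is covered: preferential rate Free applies instead.
Duty = £61,036.48 × 0% = £0.00.
Line 3 (E-721, Solar, 2,433 units, £147,050.52):
Base rate for E-721 is £6.25/unit.
Additional duty on E-721 from Solar: +35.5% ad valorem. Applied ad valorem rate = 35.5%.
Duty = £147,050.52 × 35.5% + 2,433 × £6.25 = £67,409.18.
Total = £127,988.85 + £0.00 + £67,409.18 = £195,398.03.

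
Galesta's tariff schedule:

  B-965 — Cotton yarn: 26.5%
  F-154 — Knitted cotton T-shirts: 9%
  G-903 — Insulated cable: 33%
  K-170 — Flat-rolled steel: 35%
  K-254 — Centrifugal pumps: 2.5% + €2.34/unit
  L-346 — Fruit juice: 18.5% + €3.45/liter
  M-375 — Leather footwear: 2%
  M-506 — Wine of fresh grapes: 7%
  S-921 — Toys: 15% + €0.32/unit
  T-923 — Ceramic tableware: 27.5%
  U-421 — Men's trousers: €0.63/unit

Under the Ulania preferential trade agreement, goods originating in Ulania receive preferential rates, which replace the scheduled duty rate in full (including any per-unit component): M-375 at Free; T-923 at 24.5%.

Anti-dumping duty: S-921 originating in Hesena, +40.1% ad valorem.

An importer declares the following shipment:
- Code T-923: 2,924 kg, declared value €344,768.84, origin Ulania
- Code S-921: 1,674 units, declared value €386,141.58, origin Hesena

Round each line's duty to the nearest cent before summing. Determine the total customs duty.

Line 1 (T-923, Ulania, 2,924 kg, €344,768.84):
Base rate for T-923 is 27.5%.
Origin Ulania qualifies under the Galesta–Ulania agreement and T-923 is covered: preferential rate 24.5% applies instead.
Duty = €344,768.84 × 24.5% = €84,468.37.
Line 2 (S-921, Hesena, 1,674 units, €386,141.58):
Base rate for S-921 is 15% + €0.32/unit.
Additional duty on S-921 from Hesena: +40.1%. Applied ad valorem rate: 15% + 40.1% = 55.1%.
Duty = €386,141.58 × 55.1% + 1,674 × €0.32 = €213,299.69.
Total = €84,468.37 + €213,299.69 = €297,768.06.

€297,768.06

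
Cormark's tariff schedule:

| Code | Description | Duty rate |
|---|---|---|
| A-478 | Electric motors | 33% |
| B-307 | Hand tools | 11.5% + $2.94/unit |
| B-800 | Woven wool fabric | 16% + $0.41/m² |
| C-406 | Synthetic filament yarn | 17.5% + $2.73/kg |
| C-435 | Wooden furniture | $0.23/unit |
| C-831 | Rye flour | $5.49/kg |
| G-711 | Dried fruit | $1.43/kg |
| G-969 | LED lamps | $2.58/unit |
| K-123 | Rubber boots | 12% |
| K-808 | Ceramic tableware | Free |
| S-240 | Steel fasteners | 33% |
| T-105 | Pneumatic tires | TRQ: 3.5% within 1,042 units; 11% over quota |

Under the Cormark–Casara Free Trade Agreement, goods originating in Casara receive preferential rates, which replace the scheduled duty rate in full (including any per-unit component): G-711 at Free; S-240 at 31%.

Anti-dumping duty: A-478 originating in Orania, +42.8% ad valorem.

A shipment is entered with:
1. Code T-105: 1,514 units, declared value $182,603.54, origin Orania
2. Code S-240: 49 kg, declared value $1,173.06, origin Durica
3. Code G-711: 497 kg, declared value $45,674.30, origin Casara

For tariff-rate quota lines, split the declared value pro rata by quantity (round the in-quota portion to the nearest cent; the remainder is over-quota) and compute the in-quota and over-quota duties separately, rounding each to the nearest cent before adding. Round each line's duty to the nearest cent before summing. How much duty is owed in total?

$11,047.83

Line 1 (T-105, Orania, 1,514 units, $182,603.54):
Code T-105 is under a tariff-rate quota (threshold 1,042 units). In-quota: 1,042 units at 3.5%; over-quota: 472 units at 11%.
Pro-rata value split: in-quota = $182,603.54 × 1,042/1,514 = $125,675.62; over-quota = $182,603.54 − $125,675.62 = $56,927.92.
In-quota duty = $125,675.62 × 3.5% = $4,398.65. Over-quota duty = $56,927.92 × 11% = $6,262.07.
Line duty = $4,398.65 + $6,262.07 = $10,660.72.
Line 2 (S-240, Durica, 49 kg, $1,173.06):
Base rate for S-240 is 33%.
S-240 has an FTA preferential rate, but origin Durica is not Casara; base rate stands.
Duty = $1,173.06 × 33% = $387.11.
Line 3 (G-711, Casara, 497 kg, $45,674.30):
Base rate for G-711 is $1.43/kg.
Origin Casara qualifies under the Cormark–Casara agreement and G-711 is covered: preferential rate Free applies instead.
Duty = $45,674.30 × 0% = $0.00.
Total = $10,660.72 + $387.11 + $0.00 = $11,047.83.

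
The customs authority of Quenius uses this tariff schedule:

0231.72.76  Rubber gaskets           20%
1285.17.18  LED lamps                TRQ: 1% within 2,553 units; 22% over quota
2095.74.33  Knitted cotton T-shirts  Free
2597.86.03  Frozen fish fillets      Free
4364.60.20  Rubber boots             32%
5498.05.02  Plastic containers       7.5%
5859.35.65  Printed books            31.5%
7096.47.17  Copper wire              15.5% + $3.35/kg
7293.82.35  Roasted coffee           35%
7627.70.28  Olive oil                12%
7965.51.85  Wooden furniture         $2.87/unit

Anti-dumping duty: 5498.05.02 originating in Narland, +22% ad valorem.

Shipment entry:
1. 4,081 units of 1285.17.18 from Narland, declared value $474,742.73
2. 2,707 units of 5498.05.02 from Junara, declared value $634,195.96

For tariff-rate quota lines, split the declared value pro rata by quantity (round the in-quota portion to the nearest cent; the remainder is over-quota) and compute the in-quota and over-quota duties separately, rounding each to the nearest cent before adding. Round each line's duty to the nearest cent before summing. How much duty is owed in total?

Line 1 (1285.17.18, Narland, 4,081 units, $474,742.73):
Code 1285.17.18 is under a tariff-rate quota (threshold 2,553 units). In-quota: 2,553 units at 1%; over-quota: 1,528 units at 22%.
Pro-rata value split: in-quota = $474,742.73 × 2,553/4,081 = $296,990.49; over-quota = $474,742.73 − $296,990.49 = $177,752.24.
In-quota duty = $296,990.49 × 1% = $2,969.90. Over-quota duty = $177,752.24 × 22% = $39,105.49.
Line duty = $2,969.90 + $39,105.49 = $42,075.39.
Line 2 (5498.05.02, Junara, 2,707 units, $634,195.96):
Base rate for 5498.05.02 is 7.5%.
The additional-duty order on 5498.05.02 targets Narland, not Junara; it does not apply.
Duty = $634,195.96 × 7.5% = $47,564.70.
Total = $42,075.39 + $47,564.70 = $89,640.09.

$89,640.09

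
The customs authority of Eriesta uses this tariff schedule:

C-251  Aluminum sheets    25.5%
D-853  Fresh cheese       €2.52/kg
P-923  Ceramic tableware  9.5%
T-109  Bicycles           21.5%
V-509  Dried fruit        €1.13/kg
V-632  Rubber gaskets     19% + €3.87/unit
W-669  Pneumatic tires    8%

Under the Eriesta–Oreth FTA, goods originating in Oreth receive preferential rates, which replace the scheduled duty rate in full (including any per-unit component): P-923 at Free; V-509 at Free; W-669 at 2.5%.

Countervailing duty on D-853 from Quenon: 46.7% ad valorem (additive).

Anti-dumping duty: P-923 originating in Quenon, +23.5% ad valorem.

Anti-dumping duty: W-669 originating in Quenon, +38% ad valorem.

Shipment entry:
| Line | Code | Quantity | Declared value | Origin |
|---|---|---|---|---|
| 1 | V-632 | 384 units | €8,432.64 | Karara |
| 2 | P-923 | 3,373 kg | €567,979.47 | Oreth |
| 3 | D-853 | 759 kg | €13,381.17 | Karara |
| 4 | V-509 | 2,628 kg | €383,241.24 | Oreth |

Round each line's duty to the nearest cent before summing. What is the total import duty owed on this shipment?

€5,000.96

Line 1 (V-632, Karara, 384 units, €8,432.64):
Base rate for V-632 is 19% + €3.87/unit.
Duty = €8,432.64 × 19% + 384 × €3.87 = €3,088.28.
Line 2 (P-923, Oreth, 3,373 kg, €567,979.47):
Base rate for P-923 is 9.5%.
Origin Oreth qualifies under the Eriesta–Oreth agreement and P-923 is covered: preferential rate Free applies instead.
The additional-duty order on P-923 targets Quenon, not Oreth; it does not apply.
Duty = €567,979.47 × 0% = €0.00.
Line 3 (D-853, Karara, 759 kg, €13,381.17):
Base rate for D-853 is €2.52/kg.
The additional-duty order on D-853 targets Quenon, not Karara; it does not apply.
Duty = 759 × €2.52 = €1,912.68.
Line 4 (V-509, Oreth, 2,628 kg, €383,241.24):
Base rate for V-509 is €1.13/kg.
Origin Oreth qualifies under the Eriesta–Oreth agreement and V-509 is covered: preferential rate Free applies instead.
Duty = €383,241.24 × 0% = €0.00.
Total = €3,088.28 + €0.00 + €1,912.68 + €0.00 = €5,000.96.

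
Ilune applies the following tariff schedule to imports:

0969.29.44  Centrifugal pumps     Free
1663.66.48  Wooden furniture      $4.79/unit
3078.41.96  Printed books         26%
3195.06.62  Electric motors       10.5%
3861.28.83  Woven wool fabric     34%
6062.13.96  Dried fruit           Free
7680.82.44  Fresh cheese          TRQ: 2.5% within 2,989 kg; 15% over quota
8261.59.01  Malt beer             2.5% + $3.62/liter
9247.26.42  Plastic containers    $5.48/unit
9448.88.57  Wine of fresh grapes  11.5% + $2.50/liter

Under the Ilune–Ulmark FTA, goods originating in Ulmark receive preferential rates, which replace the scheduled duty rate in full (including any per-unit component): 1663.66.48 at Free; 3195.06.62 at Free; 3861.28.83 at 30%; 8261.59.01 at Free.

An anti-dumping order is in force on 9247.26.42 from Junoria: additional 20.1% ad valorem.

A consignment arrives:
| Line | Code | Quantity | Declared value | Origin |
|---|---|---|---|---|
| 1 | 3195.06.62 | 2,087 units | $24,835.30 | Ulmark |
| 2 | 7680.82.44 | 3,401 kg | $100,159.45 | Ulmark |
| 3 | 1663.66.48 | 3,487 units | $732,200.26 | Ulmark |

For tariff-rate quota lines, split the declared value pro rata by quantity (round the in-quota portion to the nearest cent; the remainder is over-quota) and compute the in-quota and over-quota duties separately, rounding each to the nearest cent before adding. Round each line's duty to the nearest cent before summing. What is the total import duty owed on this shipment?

Line 1 (3195.06.62, Ulmark, 2,087 units, $24,835.30):
Base rate for 3195.06.62 is 10.5%.
Origin Ulmark qualifies under the Ilune–Ulmark agreement and 3195.06.62 is covered: preferential rate Free applies instead.
Duty = $24,835.30 × 0% = $0.00.
Line 2 (7680.82.44, Ulmark, 3,401 kg, $100,159.45):
Code 7680.82.44 is under a tariff-rate quota (threshold 2,989 kg). In-quota: 2,989 kg at 2.5%; over-quota: 412 kg at 15%.
Pro-rata value split: in-quota = $100,159.45 × 2,989/3,401 = $88,026.05; over-quota = $100,159.45 − $88,026.05 = $12,133.40.
In-quota duty = $88,026.05 × 2.5% = $2,200.65. Over-quota duty = $12,133.40 × 15% = $1,820.01.
Line duty = $2,200.65 + $1,820.01 = $4,020.66.
Line 3 (1663.66.48, Ulmark, 3,487 units, $732,200.26):
Base rate for 1663.66.48 is $4.79/unit.
Origin Ulmark qualifies under the Ilune–Ulmark agreement and 1663.66.48 is covered: preferential rate Free applies instead.
Duty = $732,200.26 × 0% = $0.00.
Total = $0.00 + $4,020.66 + $0.00 = $4,020.66.

$4,020.66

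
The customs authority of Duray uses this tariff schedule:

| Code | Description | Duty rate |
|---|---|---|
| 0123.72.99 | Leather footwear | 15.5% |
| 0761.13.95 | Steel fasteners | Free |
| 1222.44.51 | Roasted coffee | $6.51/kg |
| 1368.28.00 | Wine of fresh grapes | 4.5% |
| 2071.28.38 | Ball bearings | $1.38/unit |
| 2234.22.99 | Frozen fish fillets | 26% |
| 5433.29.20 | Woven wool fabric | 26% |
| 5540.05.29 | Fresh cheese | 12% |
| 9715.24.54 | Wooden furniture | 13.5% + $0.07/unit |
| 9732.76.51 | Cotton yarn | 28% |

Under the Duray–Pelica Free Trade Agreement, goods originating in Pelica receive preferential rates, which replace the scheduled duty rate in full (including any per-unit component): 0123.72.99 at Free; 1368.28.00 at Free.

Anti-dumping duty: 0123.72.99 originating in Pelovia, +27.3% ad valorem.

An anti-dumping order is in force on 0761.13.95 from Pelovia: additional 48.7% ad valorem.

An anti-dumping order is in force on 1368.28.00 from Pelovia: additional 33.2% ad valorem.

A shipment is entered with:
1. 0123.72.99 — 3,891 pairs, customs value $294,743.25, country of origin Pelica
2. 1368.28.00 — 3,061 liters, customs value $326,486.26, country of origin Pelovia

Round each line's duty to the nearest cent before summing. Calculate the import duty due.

Line 1 (0123.72.99, Pelica, 3,891 pairs, $294,743.25):
Base rate for 0123.72.99 is 15.5%.
Origin Pelica qualifies under the Duray–Pelica agreement and 0123.72.99 is covered: preferential rate Free applies instead.
The additional-duty order on 0123.72.99 targets Pelovia, not Pelica; it does not apply.
Duty = $294,743.25 × 0% = $0.00.
Line 2 (1368.28.00, Pelovia, 3,061 liters, $326,486.26):
Base rate for 1368.28.00 is 4.5%.
1368.28.00 has an FTA preferential rate, but origin Pelovia is not Pelica; base rate stands.
Additional duty on 1368.28.00 from Pelovia: +33.2%. Applied ad valorem rate: 4.5% + 33.2% = 37.7%.
Duty = $326,486.26 × 37.7% = $123,085.32.
Total = $0.00 + $123,085.32 = $123,085.32.

$123,085.32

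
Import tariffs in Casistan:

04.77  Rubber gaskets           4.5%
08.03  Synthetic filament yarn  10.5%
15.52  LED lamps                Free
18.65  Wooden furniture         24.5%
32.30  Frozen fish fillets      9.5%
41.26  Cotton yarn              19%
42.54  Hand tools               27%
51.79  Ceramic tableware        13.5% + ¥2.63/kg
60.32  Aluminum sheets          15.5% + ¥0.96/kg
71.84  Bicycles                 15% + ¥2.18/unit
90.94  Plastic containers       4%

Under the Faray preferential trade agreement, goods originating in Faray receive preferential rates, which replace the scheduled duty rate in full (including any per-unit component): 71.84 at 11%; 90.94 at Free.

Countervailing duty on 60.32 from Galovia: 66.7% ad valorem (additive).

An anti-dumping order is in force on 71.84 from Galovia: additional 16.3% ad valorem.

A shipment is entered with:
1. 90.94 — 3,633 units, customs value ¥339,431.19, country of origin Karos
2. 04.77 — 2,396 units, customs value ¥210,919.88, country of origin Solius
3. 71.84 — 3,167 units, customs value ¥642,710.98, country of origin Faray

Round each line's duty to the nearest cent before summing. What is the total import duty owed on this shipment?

¥93,766.85

Line 1 (90.94, Karos, 3,633 units, ¥339,431.19):
Base rate for 90.94 is 4%.
90.94 has an FTA preferential rate, but origin Karos is not Faray; base rate stands.
Duty = ¥339,431.19 × 4% = ¥13,577.25.
Line 2 (04.77, Solius, 2,396 units, ¥210,919.88):
Base rate for 04.77 is 4.5%.
Duty = ¥210,919.88 × 4.5% = ¥9,491.39.
Line 3 (71.84, Faray, 3,167 units, ¥642,710.98):
Base rate for 71.84 is 15% + ¥2.18/unit.
Origin Faray qualifies under the Casistan–Faray agreement and 71.84 is covered: preferential rate 11% applies instead.
The additional-duty order on 71.84 targets Galovia, not Faray; it does not apply.
Duty = ¥642,710.98 × 11% = ¥70,698.21.
Total = ¥13,577.25 + ¥9,491.39 + ¥70,698.21 = ¥93,766.85.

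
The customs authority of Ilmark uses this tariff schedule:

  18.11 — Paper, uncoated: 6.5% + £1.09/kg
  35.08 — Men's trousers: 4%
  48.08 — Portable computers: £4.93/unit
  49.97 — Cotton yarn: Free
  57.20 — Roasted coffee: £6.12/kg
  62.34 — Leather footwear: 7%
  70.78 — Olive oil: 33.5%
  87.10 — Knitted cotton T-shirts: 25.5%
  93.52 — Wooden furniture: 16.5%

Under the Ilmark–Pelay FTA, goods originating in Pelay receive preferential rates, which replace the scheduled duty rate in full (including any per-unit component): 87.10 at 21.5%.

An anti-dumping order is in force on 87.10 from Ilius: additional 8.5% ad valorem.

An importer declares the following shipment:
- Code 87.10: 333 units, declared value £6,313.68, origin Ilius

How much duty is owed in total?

Line 1 (87.10, Ilius, 333 units, £6,313.68):
Base rate for 87.10 is 25.5%.
87.10 has an FTA preferential rate, but origin Ilius is not Pelay; base rate stands.
Additional duty on 87.10 from Ilius: +8.5%. Applied ad valorem rate: 25.5% + 8.5% = 34%.
Duty = £6,313.68 × 34% = £2,146.65.

£2,146.65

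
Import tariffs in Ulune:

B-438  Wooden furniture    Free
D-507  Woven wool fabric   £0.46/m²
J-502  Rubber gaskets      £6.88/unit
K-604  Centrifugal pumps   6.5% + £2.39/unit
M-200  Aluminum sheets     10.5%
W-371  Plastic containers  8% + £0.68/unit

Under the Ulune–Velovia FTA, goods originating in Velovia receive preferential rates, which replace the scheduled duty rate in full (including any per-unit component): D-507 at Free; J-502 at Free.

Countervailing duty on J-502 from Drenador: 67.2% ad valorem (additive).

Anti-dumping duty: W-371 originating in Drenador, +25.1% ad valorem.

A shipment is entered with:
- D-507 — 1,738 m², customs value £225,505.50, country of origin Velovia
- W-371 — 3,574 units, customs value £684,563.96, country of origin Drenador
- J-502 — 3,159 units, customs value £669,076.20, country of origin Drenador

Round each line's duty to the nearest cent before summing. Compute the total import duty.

£700,374.12

Line 1 (D-507, Velovia, 1,738 m², £225,505.50):
Base rate for D-507 is £0.46/m².
Origin Velovia qualifies under the Ulune–Velovia agreement and D-507 is covered: preferential rate Free applies instead.
Duty = £225,505.50 × 0% = £0.00.
Line 2 (W-371, Drenador, 3,574 units, £684,563.96):
Base rate for W-371 is 8% + £0.68/unit.
Additional duty on W-371 from Drenador: +25.1%. Applied ad valorem rate: 8% + 25.1% = 33.1%.
Duty = £684,563.96 × 33.1% + 3,574 × £0.68 = £229,020.99.
Line 3 (J-502, Drenador, 3,159 units, £669,076.20):
Base rate for J-502 is £6.88/unit.
J-502 has an FTA preferential rate, but origin Drenador is not Velovia; base rate stands.
Additional duty on J-502 from Drenador: +67.2% ad valorem. Applied ad valorem rate = 67.2%.
Duty = £669,076.20 × 67.2% + 3,159 × £6.88 = £471,353.13.
Total = £0.00 + £229,020.99 + £471,353.13 = £700,374.12.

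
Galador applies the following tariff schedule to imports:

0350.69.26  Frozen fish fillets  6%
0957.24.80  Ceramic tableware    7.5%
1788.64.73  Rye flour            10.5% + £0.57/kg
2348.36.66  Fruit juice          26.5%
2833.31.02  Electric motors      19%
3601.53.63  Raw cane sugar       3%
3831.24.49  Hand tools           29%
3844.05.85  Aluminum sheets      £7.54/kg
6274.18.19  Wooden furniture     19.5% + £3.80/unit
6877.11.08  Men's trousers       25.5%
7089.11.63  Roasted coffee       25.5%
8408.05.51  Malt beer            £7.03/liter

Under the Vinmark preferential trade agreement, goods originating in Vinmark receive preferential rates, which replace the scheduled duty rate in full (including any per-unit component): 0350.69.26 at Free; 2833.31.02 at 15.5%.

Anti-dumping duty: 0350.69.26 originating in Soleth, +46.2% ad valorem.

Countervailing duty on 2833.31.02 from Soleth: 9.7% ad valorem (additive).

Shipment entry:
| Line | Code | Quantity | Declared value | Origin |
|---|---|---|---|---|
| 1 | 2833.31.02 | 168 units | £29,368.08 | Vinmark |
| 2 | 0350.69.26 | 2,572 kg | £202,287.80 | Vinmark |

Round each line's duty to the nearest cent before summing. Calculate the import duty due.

Line 1 (2833.31.02, Vinmark, 168 units, £29,368.08):
Base rate for 2833.31.02 is 19%.
Origin Vinmark qualifies under the Galador–Vinmark agreement and 2833.31.02 is covered: preferential rate 15.5% applies instead.
The additional-duty order on 2833.31.02 targets Soleth, not Vinmark; it does not apply.
Duty = £29,368.08 × 15.5% = £4,552.05.
Line 2 (0350.69.26, Vinmark, 2,572 kg, £202,287.80):
Base rate for 0350.69.26 is 6%.
Origin Vinmark qualifies under the Galador–Vinmark agreement and 0350.69.26 is covered: preferential rate Free applies instead.
The additional-duty order on 0350.69.26 targets Soleth, not Vinmark; it does not apply.
Duty = £202,287.80 × 0% = £0.00.
Total = £4,552.05 + £0.00 = £4,552.05.

£4,552.05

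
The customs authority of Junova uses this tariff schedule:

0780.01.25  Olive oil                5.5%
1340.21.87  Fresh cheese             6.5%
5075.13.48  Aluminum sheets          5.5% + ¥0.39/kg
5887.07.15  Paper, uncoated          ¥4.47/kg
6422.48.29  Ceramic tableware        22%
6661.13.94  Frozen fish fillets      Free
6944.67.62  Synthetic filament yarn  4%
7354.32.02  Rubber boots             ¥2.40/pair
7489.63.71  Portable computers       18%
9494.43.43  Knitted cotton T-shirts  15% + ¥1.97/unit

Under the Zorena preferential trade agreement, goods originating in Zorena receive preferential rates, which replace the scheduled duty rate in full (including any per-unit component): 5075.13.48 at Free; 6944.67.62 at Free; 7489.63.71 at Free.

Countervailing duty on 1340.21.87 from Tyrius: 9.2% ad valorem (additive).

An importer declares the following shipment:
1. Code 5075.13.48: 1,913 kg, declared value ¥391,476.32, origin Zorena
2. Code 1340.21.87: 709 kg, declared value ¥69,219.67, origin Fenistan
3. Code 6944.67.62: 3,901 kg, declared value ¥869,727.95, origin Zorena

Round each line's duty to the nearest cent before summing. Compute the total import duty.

Line 1 (5075.13.48, Zorena, 1,913 kg, ¥391,476.32):
Base rate for 5075.13.48 is 5.5% + ¥0.39/kg.
Origin Zorena qualifies under the Junova–Zorena agreement and 5075.13.48 is covered: preferential rate Free applies instead.
Duty = ¥391,476.32 × 0% = ¥0.00.
Line 2 (1340.21.87, Fenistan, 709 kg, ¥69,219.67):
Base rate for 1340.21.87 is 6.5%.
The additional-duty order on 1340.21.87 targets Tyrius, not Fenistan; it does not apply.
Duty = ¥69,219.67 × 6.5% = ¥4,499.28.
Line 3 (6944.67.62, Zorena, 3,901 kg, ¥869,727.95):
Base rate for 6944.67.62 is 4%.
Origin Zorena qualifies under the Junova–Zorena agreement and 6944.67.62 is covered: preferential rate Free applies instead.
Duty = ¥869,727.95 × 0% = ¥0.00.
Total = ¥0.00 + ¥4,499.28 + ¥0.00 = ¥4,499.28.

¥4,499.28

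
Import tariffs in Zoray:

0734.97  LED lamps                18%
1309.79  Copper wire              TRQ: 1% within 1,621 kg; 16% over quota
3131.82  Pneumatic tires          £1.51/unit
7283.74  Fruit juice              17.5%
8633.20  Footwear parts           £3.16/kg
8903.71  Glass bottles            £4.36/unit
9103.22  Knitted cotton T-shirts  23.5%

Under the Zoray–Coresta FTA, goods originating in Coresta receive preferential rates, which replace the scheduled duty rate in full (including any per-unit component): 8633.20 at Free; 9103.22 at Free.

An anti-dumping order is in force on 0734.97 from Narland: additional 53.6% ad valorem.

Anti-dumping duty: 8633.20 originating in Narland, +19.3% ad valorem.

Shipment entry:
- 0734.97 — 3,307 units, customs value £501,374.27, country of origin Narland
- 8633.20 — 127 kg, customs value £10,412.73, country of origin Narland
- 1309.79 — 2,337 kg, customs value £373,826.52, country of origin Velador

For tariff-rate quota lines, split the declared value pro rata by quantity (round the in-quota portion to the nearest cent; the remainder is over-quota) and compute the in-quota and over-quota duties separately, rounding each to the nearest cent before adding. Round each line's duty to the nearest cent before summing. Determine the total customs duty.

£382,312.93

Line 1 (0734.97, Narland, 3,307 units, £501,374.27):
Base rate for 0734.97 is 18%.
Additional duty on 0734.97 from Narland: +53.6%. Applied ad valorem rate: 18% + 53.6% = 71.6%.
Duty = £501,374.27 × 71.6% = £358,983.98.
Line 2 (8633.20, Narland, 127 kg, £10,412.73):
Base rate for 8633.20 is £3.16/kg.
8633.20 has an FTA preferential rate, but origin Narland is not Coresta; base rate stands.
Additional duty on 8633.20 from Narland: +19.3% ad valorem. Applied ad valorem rate = 19.3%.
Duty = £10,412.73 × 19.3% + 127 × £3.16 = £2,410.98.
Line 3 (1309.79, Velador, 2,337 kg, £373,826.52):
Code 1309.79 is under a tariff-rate quota (threshold 1,621 kg). In-quota: 1,621 kg at 1%; over-quota: 716 kg at 16%.
Pro-rata value split: in-quota = £373,826.52 × 1,621/2,337 = £259,295.16; over-quota = £373,826.52 − £259,295.16 = £114,531.36.
In-quota duty = £259,295.16 × 1% = £2,592.95. Over-quota duty = £114,531.36 × 16% = £18,325.02.
Line duty = £2,592.95 + £18,325.02 = £20,917.97.
Total = £358,983.98 + £2,410.98 + £20,917.97 = £382,312.93.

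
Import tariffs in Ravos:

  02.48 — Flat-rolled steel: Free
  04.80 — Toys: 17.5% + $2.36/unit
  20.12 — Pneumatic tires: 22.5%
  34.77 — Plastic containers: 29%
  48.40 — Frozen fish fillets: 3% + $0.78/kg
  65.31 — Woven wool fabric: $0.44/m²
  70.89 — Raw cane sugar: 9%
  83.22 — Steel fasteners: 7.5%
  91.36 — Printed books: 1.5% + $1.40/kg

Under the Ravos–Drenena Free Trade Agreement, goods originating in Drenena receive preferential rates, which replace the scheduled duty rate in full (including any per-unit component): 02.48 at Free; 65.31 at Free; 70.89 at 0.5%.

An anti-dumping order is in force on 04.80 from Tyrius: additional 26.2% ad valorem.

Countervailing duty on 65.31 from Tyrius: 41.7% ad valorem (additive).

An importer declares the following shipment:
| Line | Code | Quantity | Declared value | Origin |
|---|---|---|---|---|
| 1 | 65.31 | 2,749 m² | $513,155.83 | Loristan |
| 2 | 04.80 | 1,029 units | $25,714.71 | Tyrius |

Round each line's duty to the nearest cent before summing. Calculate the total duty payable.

$14,875.33

Line 1 (65.31, Loristan, 2,749 m², $513,155.83):
Base rate for 65.31 is $0.44/m².
65.31 has an FTA preferential rate, but origin Loristan is not Drenena; base rate stands.
The additional-duty order on 65.31 targets Tyrius, not Loristan; it does not apply.
Duty = 2,749 × $0.44 = $1,209.56.
Line 2 (04.80, Tyrius, 1,029 units, $25,714.71):
Base rate for 04.80 is 17.5% + $2.36/unit.
Additional duty on 04.80 from Tyrius: +26.2%. Applied ad valorem rate: 17.5% + 26.2% = 43.7%.
Duty = $25,714.71 × 43.7% + 1,029 × $2.36 = $13,665.77.
Total = $1,209.56 + $13,665.77 = $14,875.33.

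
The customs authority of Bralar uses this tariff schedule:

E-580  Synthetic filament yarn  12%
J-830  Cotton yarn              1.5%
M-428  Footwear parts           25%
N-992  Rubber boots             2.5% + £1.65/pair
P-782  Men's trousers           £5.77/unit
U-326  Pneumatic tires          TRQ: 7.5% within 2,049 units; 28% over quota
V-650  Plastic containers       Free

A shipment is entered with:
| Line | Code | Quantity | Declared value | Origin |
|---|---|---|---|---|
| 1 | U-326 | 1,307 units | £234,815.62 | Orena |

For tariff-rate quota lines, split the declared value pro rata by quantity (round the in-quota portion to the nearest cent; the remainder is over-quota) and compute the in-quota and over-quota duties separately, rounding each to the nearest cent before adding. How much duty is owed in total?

Line 1 (U-326, Orena, 1,307 units, £234,815.62):
Code U-326 is under a tariff-rate quota (threshold 2,049 units). Quantity 1,307 units is within the quota, so the in-quota rate 7.5% applies to the full value.
Duty = £234,815.62 × 7.5% = £17,611.17.

£17,611.17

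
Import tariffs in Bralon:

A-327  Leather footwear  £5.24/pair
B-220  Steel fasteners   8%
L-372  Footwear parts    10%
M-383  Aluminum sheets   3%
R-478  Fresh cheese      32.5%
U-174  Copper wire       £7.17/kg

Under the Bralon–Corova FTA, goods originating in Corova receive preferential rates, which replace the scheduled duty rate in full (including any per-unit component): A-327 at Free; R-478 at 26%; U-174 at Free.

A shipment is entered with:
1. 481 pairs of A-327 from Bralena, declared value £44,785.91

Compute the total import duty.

Line 1 (A-327, Bralena, 481 pairs, £44,785.91):
Base rate for A-327 is £5.24/pair.
A-327 has an FTA preferential rate, but origin Bralena is not Corova; base rate stands.
Duty = 481 × £5.24 = £2,520.44.

£2,520.44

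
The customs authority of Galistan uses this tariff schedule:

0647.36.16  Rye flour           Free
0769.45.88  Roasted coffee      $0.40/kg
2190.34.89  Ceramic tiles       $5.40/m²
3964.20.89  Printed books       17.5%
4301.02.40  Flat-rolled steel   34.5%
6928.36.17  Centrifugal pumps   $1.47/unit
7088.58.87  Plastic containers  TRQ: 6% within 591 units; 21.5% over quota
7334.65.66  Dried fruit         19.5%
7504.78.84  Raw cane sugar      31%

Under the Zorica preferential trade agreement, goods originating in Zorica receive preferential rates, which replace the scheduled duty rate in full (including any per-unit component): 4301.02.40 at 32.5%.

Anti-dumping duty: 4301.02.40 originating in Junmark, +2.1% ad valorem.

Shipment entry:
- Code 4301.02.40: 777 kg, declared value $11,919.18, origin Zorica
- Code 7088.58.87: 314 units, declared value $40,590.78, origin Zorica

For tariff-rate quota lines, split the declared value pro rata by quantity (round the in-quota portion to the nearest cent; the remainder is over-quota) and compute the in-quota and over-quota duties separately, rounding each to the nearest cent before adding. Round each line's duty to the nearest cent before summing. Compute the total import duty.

$6,309.18

Line 1 (4301.02.40, Zorica, 777 kg, $11,919.18):
Base rate for 4301.02.40 is 34.5%.
Origin Zorica qualifies under the Galistan–Zorica agreement and 4301.02.40 is covered: preferential rate 32.5% applies instead.
The additional-duty order on 4301.02.40 targets Junmark, not Zorica; it does not apply.
Duty = $11,919.18 × 32.5% = $3,873.73.
Line 2 (7088.58.87, Zorica, 314 units, $40,590.78):
Code 7088.58.87 is under a tariff-rate quota (threshold 591 units). Quantity 314 units is within the quota, so the in-quota rate 6% applies to the full value.
Duty = $40,590.78 × 6% = $2,435.45.
Total = $3,873.73 + $2,435.45 = $6,309.18.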